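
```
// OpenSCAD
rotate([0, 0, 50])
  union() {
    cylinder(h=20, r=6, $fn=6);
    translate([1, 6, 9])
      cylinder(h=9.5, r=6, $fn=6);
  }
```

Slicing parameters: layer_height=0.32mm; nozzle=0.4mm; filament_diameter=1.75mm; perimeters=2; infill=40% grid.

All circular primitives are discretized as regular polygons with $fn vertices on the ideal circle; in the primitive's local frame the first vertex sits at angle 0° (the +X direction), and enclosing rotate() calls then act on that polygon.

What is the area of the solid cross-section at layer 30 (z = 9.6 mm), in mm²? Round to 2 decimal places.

156.00 mm²

At z = 9.6 mm: the cylinder: section is a regular 6-gon, circumradius r=6 (area = (6/2)·6.000²·sin(360°/6) = 93.53 mm²); the r=6 cylinder at (1, 6) contributes a regular 6-gon of circumradius 6 (area = (6/2)·6.000²·sin(360°/6) = 93.53 mm²); Taking the union: the regions partially overlap — summed areas 187.06 mm² minus the doubly-counted overlap 31.06 mm² gives 156.00 mm² — area = 156.00 mm²; (whole slice rotated 50° about Z — lengths, areas and connectivity unchanged). Overall, the cross-section is a single solid region. Net area = 156.00 mm².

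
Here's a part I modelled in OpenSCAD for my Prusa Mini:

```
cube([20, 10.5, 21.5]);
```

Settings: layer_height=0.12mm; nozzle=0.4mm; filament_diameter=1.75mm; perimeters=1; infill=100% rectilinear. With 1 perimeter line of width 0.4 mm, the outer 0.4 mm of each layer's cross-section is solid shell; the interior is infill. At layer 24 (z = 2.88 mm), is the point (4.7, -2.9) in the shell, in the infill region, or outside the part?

At z = 2.88 mm: the 20×10.5 cube contributes its full rectangle. Overall, the cross-section is a single solid region. The nearest boundary edge runs (0.00, 0.00)→(20.00, 0.00); distance from the point to it = 2.90 mm. The point is not inside any of the regions above, so it lies outside the cross-section (2.90 mm from the nearest boundary).

outside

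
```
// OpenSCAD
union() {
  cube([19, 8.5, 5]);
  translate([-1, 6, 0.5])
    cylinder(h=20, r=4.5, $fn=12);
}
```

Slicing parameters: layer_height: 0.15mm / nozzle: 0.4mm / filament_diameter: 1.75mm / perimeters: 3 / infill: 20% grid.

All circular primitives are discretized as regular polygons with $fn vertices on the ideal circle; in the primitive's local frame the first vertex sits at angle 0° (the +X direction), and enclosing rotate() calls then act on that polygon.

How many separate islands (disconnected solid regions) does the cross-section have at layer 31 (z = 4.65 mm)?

1

At z = 4.65 mm: the 19×8.5 cube contributes its full rectangle; the r=4.5 cylinder at (-1, 6) gives a regular 12-gon of circumradius 4.5 (constant along its height); Taking the union: the regions partially overlap (shared area 18.71 mm²), so overlapping operands fuse into one piece — 1 connected region. Overall, the cross-section is a single solid region. Island count = 1.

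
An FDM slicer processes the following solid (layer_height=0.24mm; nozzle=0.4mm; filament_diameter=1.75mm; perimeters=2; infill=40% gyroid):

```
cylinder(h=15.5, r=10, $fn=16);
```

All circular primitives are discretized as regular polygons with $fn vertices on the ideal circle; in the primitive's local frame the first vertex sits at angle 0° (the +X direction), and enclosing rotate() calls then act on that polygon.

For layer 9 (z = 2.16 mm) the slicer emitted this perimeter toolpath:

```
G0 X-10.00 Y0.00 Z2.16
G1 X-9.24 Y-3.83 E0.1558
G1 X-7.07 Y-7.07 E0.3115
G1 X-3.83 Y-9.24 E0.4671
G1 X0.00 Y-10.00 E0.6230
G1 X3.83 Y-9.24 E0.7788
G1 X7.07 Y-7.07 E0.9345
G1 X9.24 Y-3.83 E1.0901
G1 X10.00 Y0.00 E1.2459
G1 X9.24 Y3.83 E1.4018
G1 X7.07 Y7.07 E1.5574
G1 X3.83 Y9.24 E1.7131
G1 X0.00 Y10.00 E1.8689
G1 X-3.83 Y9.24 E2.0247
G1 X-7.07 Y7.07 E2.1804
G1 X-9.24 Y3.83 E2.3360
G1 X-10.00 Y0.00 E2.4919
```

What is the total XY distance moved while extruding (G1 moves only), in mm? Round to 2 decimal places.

Sum the Euclidean lengths of each G1 segment: total = 62.43 mm.

62.43 mm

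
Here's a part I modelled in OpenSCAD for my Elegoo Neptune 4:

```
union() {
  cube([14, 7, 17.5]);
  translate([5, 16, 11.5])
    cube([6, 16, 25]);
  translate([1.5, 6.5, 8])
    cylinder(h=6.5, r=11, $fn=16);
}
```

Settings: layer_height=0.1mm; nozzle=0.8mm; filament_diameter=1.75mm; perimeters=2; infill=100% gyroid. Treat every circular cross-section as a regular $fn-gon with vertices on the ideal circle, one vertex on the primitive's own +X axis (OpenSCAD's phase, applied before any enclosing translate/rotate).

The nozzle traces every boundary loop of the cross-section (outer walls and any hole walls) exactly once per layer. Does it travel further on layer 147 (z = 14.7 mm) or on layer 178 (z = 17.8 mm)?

Layer 147 (z = 14.7): the cube is present — its section is the full 14×7 rectangle (perimeter 42.00 mm); the cube at (5, 16) (footprint 6×16) is included at this height (perimeter 44.00 mm); the cylinder at (1.5, 6.5) does not reach this height (z outside [8, 14.5]); Merging all regions: the 2 present regions are separate (no shared area or edge), so areas and boundary lengths simply add and each stays a separate island — boundary = 86.00 mm. So its perimeter = 86.00 mm. Layer 178 (z = 17.8): the cube is absent (z outside [0, 17.5]); the 6×16 cube at (5, 16) contributes its full rectangle (perimeter 44.00 mm); the cylinder at (1.5, 6.5) is not intersected at this z (z outside [8, 14.5]); Combining (union): only the 6×16 cube at (5, 16) is present, so the union is just that shape — boundary = 44.00 mm. So its perimeter = 44.00 mm. Layer 147 is larger (86.00 vs 44.00 mm).

layer 147 (z = 14.7 mm)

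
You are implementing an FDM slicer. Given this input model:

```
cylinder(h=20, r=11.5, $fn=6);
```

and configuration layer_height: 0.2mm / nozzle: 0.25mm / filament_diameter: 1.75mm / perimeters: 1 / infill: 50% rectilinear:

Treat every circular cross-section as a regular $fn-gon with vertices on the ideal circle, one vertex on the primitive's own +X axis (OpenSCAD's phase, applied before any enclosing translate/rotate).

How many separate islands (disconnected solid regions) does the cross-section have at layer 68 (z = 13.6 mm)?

1

At z = 13.6 mm: the r=11.5 cylinder contributes a regular 6-gon of circumradius 11.5. Overall, the cross-section is a single solid region. Island count = 1.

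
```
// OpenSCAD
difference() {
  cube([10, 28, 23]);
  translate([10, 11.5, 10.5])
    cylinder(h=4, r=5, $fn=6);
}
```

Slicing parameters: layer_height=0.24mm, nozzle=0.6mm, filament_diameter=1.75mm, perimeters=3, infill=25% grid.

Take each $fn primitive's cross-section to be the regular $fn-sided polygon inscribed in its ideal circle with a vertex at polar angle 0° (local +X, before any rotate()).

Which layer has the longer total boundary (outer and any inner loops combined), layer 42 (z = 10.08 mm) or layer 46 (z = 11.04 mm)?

Layer 42 (z = 10.08): the cube is present — its section is the full 10×28 rectangle (perimeter 76.00 mm); the cylinder at (10, 11.5) is absent (z outside [10.5, 14.5]); Subtracting the remaining from the first: none of the subtracted shapes is present at this height, so the 10×28 cube is unchanged — boundary = 76.00 mm. So its perimeter = 76.00 mm. Layer 46 (z = 11.04): the cube is present — its section is the full 10×28 rectangle (perimeter 76.00 mm); the cylinder at (10, 11.5): section is a regular 6-gon, circumradius r=5 (perimeter = 2·6·5.000·sin(180°/6) = 30.00 mm); Taking the first minus the rest: starting from the 10×28 cube, the r=5 cylinder at (10, 11.5) partially overlaps it — only the 32.48 mm² overlap (of its 64.95 mm²) is removed, clipping the outline — boundary = 82.34 mm. So its perimeter = 82.34 mm. Layer 46 is larger (82.34 vs 76.00 mm).

layer 46 (z = 11.04 mm)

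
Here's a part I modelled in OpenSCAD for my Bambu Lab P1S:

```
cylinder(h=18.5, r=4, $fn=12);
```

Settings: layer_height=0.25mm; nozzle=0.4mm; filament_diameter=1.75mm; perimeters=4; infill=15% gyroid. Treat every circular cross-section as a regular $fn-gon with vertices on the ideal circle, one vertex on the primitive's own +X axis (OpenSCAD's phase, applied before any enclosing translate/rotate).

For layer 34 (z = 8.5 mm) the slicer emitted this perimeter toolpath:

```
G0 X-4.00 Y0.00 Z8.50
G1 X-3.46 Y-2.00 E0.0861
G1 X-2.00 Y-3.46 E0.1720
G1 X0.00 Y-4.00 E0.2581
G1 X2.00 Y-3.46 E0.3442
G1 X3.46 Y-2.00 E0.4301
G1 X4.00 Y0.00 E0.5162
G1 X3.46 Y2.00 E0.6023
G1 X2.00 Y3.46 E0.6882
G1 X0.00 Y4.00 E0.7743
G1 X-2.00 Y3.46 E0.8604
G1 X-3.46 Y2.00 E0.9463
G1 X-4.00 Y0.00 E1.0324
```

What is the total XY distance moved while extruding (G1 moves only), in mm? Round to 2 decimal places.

Sum the Euclidean lengths of each G1 segment: total = 24.83 mm.

24.83 mm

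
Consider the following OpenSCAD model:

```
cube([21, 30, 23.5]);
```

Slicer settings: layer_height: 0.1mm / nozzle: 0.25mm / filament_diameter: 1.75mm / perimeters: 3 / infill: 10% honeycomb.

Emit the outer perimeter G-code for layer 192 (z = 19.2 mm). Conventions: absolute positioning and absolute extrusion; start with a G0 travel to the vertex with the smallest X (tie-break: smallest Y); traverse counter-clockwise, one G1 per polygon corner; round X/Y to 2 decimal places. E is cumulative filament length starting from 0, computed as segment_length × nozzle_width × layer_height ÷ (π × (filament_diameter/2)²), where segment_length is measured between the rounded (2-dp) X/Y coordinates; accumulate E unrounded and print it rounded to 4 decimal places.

G0 X0.00 Y0.00 Z19.20
G1 X21.00 Y0.00 E0.2183
G1 X21.00 Y30.00 E0.5301
G1 X0.00 Y30.00 E0.7484
G1 X0.00 Y0.00 E1.0602

At z = 19.2 mm: the cube is present — its section is the full 21×30 rectangle. The outline is a single polygon with 4 vertices. Extrusion per mm of travel: 0.25 × 0.1 / (π × 0.875²) = 0.010394. Accumulating E over each segment gives final E = 1.0602.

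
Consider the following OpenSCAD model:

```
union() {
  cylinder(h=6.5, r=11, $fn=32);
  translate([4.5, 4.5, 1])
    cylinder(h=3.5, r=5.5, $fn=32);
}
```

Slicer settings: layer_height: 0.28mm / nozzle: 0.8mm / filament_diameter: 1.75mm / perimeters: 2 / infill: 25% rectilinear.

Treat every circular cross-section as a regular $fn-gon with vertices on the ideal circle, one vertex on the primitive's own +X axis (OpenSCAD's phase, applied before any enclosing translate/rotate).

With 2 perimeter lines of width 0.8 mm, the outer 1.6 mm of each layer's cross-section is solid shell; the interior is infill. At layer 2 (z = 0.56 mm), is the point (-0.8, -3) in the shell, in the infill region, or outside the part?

At z = 0.56 mm: the r=11 cylinder contributes a regular 32-gon of circumradius 11; the cylinder at (4.5, 4.5) does not reach this height (z outside [1, 4.5]); Combining (union): only the r=11 cylinder is present, so the union is just that shape — 1 connected region. Overall, the cross-section is a single solid region. The nearest boundary edge runs (-4.21, -10.16)→(-2.15, -10.79); distance from the point to it = 7.84 mm. The point is inside the cross-section and 7.84 mm from the nearest boundary — more than the 1.6 mm shell width (2 × 0.8), so it's in the infill interior.

infill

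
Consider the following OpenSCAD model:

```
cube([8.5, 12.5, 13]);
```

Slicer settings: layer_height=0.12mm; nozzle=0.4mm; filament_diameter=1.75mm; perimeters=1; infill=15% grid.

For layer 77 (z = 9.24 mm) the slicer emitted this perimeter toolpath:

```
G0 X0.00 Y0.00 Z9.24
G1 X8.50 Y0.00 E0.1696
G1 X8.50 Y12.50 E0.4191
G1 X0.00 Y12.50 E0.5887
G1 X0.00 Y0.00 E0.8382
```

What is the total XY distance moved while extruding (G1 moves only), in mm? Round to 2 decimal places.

Sum the Euclidean lengths of each G1 segment: total = 42.00 mm.

42.00 mm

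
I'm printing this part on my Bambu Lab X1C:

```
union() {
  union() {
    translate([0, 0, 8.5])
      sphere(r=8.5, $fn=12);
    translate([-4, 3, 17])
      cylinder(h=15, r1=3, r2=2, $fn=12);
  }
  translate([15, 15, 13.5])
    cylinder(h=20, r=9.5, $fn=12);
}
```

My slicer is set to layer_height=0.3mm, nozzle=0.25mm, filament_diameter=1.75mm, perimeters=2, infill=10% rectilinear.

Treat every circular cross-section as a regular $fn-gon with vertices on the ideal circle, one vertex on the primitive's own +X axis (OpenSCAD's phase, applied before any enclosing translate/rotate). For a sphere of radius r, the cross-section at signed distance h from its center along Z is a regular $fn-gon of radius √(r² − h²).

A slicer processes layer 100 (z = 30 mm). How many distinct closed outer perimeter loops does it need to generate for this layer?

2

At z = 30 mm: the sphere does not reach this height (|z−center|=21.500 > r=8.5); the cone at (-4, 3): at t=0.867 of its height the radius interpolates to r₁+(r₂−r₁)t = 2.133, giving a regular 12-gon of that circumradius; Combining (union): only the cone at (-4, 3) is present, so the union is just that shape — 1 connected region; the r=9.5 cylinder at (15, 15) gives a regular 12-gon of circumradius 9.5 (constant along its height); Merging all regions: the 2 present regions are separate (no shared area or edge), so areas and boundary lengths simply add and each stays a separate island — 2 connected regions. The result has 2 disconnected regions.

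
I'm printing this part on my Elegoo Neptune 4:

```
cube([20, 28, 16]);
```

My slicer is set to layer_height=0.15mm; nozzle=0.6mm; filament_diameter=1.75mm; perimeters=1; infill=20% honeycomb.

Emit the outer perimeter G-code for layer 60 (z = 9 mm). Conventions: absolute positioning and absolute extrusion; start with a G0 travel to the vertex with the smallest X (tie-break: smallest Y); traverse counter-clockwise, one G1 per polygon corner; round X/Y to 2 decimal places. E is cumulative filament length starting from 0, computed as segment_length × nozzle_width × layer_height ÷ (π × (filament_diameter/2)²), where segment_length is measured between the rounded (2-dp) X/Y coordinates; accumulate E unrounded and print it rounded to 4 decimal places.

G0 X0.00 Y0.00 Z9.00
G1 X20.00 Y0.00 E0.7484
G1 X20.00 Y28.00 E1.7960
G1 X0.00 Y28.00 E2.5444
G1 X0.00 Y0.00 E3.5921

At z = 9 mm: the cube (footprint 20×28) is included at this height. The outline is a single polygon with 4 vertices. Extrusion per mm of travel: 0.6 × 0.15 / (π × 0.875²) = 0.037418. Accumulating E over each segment gives final E = 3.5921.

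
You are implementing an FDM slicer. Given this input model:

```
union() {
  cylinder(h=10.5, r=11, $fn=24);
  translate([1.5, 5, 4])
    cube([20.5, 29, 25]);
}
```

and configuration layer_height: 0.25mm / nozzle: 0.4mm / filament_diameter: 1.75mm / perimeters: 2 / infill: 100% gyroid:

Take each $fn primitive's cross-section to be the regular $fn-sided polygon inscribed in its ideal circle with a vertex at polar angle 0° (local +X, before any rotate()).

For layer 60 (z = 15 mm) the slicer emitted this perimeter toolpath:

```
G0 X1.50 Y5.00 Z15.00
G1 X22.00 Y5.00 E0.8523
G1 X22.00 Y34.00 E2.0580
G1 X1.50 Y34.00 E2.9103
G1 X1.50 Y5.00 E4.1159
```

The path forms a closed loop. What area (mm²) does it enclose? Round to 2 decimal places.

Apply the shoelace formula to the sequence of (X, Y) vertices; enclosed area = 594.50 mm².

594.50 mm²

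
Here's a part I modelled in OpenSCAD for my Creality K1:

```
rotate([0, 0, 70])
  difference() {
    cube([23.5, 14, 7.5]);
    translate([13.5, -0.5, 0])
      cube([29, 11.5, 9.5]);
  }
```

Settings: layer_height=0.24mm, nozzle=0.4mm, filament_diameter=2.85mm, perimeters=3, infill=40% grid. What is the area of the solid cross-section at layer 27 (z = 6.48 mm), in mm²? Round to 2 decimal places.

219.00 mm²

At z = 6.48 mm: the cube (footprint 23.5×14) is included at this height (area 329.00 mm²); the cube at (13.5, -0.5) (footprint 29×11.5) is included at this height (area 333.50 mm²); After the difference (first − rest): starting from the 23.5×14 cube (329.00 mm²), the 29×11.5 cube at (13.5, -0.5) partially overlaps it — only the 110.00 mm² overlap (of its 333.50 mm²) is removed, clipping the outline — area = 219.00 mm²; (rotated 70° about Z; rotation is an isometry so areas/perimeters/island counts are preserved). Overall, the cross-section is a single solid region. Net area = 219.00 mm².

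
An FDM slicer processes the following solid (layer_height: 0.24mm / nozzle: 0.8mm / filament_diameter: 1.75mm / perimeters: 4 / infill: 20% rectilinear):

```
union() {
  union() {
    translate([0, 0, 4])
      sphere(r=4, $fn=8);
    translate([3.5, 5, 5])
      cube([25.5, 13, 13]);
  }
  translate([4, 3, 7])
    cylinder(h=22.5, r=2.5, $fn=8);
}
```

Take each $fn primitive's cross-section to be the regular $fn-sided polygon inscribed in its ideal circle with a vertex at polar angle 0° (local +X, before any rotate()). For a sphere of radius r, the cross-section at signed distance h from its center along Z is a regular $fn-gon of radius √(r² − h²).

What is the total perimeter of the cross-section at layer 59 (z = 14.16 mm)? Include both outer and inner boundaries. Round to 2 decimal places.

88.46 mm

At z = 14.16 mm: the sphere is absent (|z−center|=10.160 > r=4); the 25.5×13 cube at (3.5, 5) contributes its full rectangle (perimeter 77.00 mm); Combining (union): only the 25.5×13 cube at (3.5, 5) is present, so the union is just that shape — boundary = 77.00 mm; the r=2.5 cylinder at (4, 3) contributes a regular 8-gon of circumradius 2.5 (perimeter = 2·8·2.500·sin(180°/8) = 15.31 mm); Merging all regions: the regions partially overlap (shared area 0.50 mm²), so the edge portions inside another operand are dropped and the merged outline is re-measured after clipping — boundary = 88.46 mm. Overall, the cross-section is a single solid region. Total boundary length (outer) = 88.46 mm.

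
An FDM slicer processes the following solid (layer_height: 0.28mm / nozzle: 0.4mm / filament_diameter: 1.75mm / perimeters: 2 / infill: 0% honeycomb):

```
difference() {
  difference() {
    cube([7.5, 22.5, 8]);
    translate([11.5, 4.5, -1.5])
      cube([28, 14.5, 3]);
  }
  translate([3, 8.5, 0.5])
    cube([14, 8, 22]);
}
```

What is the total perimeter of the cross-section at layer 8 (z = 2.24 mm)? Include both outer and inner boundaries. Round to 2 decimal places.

At z = 2.24 mm: the cube (footprint 7.5×22.5) is included at this height (perimeter 60.00 mm); the cube at (11.5, 4.5) does not reach this height (z outside [-1.5, 1.5]); Taking the first minus the rest: none of the subtracted shapes is present at this height, so the 7.5×22.5 cube is unchanged — boundary = 60.00 mm; the cube at (3, 8.5) (footprint 14×8) is included at this height (perimeter 44.00 mm); Taking the first minus the rest: starting from that combined region, the 14×8 cube at (3, 8.5) partially overlaps it — only the 36.00 mm² overlap (of its 112.00 mm²) is removed, clipping the outline — boundary = 69.00 mm. Overall, the cross-section is a single solid region. Total boundary length (outer) = 69.00 mm.

69.00 mm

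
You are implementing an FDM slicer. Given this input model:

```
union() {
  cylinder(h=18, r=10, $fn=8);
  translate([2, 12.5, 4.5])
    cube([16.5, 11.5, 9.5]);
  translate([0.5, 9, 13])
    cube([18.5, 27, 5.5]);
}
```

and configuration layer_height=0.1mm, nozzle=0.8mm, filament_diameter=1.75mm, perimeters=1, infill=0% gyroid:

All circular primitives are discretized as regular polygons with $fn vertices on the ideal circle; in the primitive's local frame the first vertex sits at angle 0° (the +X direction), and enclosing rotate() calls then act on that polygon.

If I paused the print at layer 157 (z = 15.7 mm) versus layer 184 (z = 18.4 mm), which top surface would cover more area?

layer 157 (z = 15.7 mm)

Layer 157 (z = 15.7): the cylinder: section is a regular 8-gon, circumradius r=10 (area = (8/2)·10.000²·sin(360°/8) = 282.84 mm²); the cube at (2, 12.5) does not reach this height (z outside [4.5, 14]); the cube at (0.5, 9) is present — its section is the full 18.5×27 rectangle (area 499.50 mm²); Taking the union: the regions partially overlap — summed areas 782.34 mm² minus the doubly-counted overlap 0.76 mm² gives 781.58 mm² — area = 781.58 mm². So its area = 781.58 mm². Layer 184 (z = 18.4): the cylinder is not intersected at this z (z outside [0, 18]); the cube at (2, 12.5) does not reach this height (z outside [4.5, 14]); the cube at (0.5, 9) (footprint 18.5×27) is included at this height (area 499.50 mm²); Taking the union: only the 18.5×27 cube at (0.5, 9) is present, so the union is just that shape — area = 499.50 mm². So its area = 499.50 mm². Layer 157 is larger (781.58 vs 499.50 mm²).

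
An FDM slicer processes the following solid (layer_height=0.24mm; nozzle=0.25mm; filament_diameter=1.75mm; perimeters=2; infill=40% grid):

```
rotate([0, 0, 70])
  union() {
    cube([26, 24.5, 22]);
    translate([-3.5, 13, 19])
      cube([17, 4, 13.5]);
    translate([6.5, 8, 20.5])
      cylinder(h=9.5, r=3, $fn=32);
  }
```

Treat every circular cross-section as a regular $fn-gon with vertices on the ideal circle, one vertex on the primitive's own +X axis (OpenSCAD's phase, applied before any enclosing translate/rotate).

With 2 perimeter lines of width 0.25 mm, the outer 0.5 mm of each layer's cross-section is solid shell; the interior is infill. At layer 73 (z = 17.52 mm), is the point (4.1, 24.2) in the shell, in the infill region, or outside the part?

infill

At z = 17.52 mm: the cube is present — its section is the full 26×24.5 rectangle; the cube at (-3.5, 13) is absent (z outside [19, 32.5]); the cylinder at (6.5, 8) does not reach this height (z outside [20.5, 30]); Taking the union: only the 26×24.5 cube is present, so the union is just that shape — 1 connected region; (rotated 70° about Z; rotation is an isometry so areas/perimeters/island counts are preserved). Overall, the cross-section is a single solid region. Undo the 70° rotation: the query point maps to (24.143, 4.424) in the un-rotated model frame. The nearest boundary edge runs (26.00, 0.00)→(26.00, 24.50); distance from the point to it = 1.86 mm. The point is inside the cross-section and 1.86 mm from the nearest boundary — more than the 0.5 mm shell width (2 × 0.25), so it's in the infill interior.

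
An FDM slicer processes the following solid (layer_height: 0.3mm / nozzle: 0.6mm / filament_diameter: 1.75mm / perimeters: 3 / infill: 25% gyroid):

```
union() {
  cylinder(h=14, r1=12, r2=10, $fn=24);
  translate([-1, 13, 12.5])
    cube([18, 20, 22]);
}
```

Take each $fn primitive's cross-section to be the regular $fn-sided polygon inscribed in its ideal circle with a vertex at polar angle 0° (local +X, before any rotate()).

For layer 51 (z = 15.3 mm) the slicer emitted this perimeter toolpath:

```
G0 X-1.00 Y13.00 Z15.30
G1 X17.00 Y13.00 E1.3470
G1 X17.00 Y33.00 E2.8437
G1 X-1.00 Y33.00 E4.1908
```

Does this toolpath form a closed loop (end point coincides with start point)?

no

Start point (G0): (-1.00, 13.00). End point (last G1): the path does not return to the start — open.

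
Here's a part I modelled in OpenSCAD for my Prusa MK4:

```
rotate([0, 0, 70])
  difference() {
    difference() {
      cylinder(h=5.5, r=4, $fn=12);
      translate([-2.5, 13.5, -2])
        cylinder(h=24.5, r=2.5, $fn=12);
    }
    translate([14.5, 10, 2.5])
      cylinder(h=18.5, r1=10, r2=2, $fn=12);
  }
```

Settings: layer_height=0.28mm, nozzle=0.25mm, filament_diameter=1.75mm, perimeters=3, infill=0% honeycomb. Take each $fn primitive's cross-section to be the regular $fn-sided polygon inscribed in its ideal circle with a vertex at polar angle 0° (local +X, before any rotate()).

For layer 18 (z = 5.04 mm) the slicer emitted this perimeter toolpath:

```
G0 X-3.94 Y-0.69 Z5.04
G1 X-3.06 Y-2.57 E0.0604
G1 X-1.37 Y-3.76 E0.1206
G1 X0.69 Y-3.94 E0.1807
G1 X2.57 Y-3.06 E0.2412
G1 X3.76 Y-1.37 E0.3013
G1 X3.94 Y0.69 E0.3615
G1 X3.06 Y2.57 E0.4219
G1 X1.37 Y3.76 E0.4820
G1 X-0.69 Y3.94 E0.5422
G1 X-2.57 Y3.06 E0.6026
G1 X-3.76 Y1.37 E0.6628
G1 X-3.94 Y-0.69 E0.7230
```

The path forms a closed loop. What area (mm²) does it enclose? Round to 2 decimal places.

Apply the shoelace formula to the sequence of (X, Y) vertices; enclosed area = 47.98 mm².

47.98 mm²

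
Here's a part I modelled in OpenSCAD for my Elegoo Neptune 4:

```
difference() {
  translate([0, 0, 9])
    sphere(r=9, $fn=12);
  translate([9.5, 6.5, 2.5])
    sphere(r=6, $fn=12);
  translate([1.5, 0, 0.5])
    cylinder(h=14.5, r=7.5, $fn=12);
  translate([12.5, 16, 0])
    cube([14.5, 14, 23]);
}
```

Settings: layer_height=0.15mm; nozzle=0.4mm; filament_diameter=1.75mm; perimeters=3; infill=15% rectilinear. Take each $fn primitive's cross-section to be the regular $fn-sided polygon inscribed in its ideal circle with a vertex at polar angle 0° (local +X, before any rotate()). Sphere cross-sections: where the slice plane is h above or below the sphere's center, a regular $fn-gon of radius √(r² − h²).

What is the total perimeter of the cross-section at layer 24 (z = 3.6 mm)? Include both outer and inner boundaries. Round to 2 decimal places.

43.34 mm

At z = 3.6 mm: the r=9 sphere contributes a regular 12-gon of circumradius √(9²−5.4²) = 7.200 (perimeter = 2·12·7.200·sin(180°/12) = 44.72 mm); the r=6 sphere at (9.5, 6.5) contributes a regular 12-gon of circumradius √(6²−1.1²) = 5.898 (perimeter = 2·12·5.898·sin(180°/12) = 36.64 mm); the cylinder at (1.5, 0): section is a regular 12-gon, circumradius r=7.5 (perimeter = 2·12·7.500·sin(180°/12) = 46.59 mm); the 14.5×14 cube at (12.5, 16) contributes its full rectangle (perimeter 57.00 mm); Subtracting the remaining from the first: starting from the r=9 sphere, the r=6 sphere at (9.5, 6.5) partially overlaps it — only the 4.76 mm² overlap (of its 104.37 mm²) is removed, clipping the outline; the r=7.5 cylinder at (1.5, 0) partially overlaps it — only the 135.46 mm² overlap (of its 168.75 mm²) is removed, clipping the outline; the 14.5×14 cube at (12.5, 16) misses the remaining region (no effect) — boundary = 43.34 mm. Overall, the cross-section is a single solid region. Total boundary length (outer) = 43.34 mm.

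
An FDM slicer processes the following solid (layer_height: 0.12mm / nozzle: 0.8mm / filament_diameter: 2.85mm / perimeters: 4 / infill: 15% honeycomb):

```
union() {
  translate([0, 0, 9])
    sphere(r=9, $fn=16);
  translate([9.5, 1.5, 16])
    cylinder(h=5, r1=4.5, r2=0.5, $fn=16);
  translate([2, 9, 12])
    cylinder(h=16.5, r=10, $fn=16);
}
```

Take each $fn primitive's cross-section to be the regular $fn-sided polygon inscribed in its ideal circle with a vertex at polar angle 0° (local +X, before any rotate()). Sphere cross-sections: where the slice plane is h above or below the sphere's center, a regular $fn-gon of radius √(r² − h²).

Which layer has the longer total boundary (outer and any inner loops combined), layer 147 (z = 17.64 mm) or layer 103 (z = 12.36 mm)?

layer 103 (z = 12.36 mm)

Layer 147 (z = 17.64): the r=9 sphere contributes a regular 16-gon of circumradius √(9²−8.64²) = 2.520 (perimeter = 2·16·2.520·sin(180°/16) = 15.73 mm); the cone at (9.5, 1.5): at t=0.328 of its height the radius interpolates to r₁+(r₂−r₁)t = 3.188, giving a regular 16-gon of that circumradius (perimeter = 2·16·3.188·sin(180°/16) = 19.90 mm); the r=10 cylinder at (2, 9) gives a regular 16-gon of circumradius 10 (constant along its height) (perimeter = 2·16·10.000·sin(180°/16) = 62.43 mm); Taking the union: the regions partially overlap (shared area 22.47 mm²), so the edge portions inside another operand are dropped and the merged outline is re-measured after clipping — boundary = 70.88 mm. So its perimeter = 70.88 mm. Layer 103 (z = 12.36): the sphere: section is a regular 16-gon, circumradius = √(r²−h²) = √(9²−3.36²) = 8.349 (perimeter = 2·16·8.349·sin(180°/16) = 52.12 mm); the cone at (9.5, 1.5) is absent (z outside [16, 21]); the cylinder at (2, 9): section is a regular 16-gon, circumradius r=10 (perimeter = 2·16·10.000·sin(180°/16) = 62.43 mm); Taking the union: the regions partially overlap (shared area 97.24 mm²), so the edge portions inside another operand are dropped and the merged outline is re-measured after clipping — boundary = 77.09 mm. So its perimeter = 77.09 mm. Layer 103 is larger (77.09 vs 70.88 mm).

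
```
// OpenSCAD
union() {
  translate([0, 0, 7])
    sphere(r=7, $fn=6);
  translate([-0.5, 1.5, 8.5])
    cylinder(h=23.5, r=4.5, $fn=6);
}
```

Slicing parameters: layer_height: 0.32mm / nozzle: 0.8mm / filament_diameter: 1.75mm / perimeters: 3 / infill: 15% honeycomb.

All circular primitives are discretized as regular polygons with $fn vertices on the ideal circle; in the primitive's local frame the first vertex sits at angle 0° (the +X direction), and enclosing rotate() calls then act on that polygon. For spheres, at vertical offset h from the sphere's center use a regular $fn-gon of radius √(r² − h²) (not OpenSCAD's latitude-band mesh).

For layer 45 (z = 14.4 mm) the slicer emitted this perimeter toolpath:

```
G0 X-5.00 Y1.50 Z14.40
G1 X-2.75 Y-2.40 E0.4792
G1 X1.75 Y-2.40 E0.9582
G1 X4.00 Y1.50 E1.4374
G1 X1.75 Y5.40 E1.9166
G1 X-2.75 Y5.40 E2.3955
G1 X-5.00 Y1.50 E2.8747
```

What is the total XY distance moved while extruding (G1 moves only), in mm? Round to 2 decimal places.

27.01 mm

Sum the Euclidean lengths of each G1 segment: total = 27.01 mm.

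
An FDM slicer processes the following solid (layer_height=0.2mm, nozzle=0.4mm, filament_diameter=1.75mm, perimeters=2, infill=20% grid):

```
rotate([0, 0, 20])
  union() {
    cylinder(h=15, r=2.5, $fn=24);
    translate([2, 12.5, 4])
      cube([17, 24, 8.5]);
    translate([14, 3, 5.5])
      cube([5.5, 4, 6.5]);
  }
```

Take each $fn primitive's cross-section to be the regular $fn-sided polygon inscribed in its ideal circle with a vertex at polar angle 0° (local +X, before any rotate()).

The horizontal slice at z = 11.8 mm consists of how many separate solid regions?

3

At z = 11.8 mm: the r=2.5 cylinder contributes a regular 24-gon of circumradius 2.5; the 17×24 cube at (2, 12.5) contributes its full rectangle; the cube at (14, 3) is present — its section is the full 5.5×4 rectangle; Merging all regions: the 3 present regions are separate (no shared area or edge), so areas and boundary lengths simply add and each stays a separate island — 3 connected regions; (rotated 20° about Z; rotation is an isometry so areas/perimeters/island counts are preserved). The result has 3 disconnected regions.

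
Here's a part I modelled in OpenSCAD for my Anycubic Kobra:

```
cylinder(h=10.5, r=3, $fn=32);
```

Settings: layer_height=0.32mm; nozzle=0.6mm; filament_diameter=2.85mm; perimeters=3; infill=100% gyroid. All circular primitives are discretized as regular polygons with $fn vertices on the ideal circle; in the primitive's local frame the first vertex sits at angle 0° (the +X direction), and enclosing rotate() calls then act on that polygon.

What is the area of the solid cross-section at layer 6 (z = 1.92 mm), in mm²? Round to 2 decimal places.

At z = 1.92 mm: the r=3 cylinder gives a regular 32-gon of circumradius 3 (constant along its height) (area = (32/2)·3.000²·sin(360°/32) = 28.09 mm²). Overall, the cross-section is a single solid region. Net area = 28.09 mm².

28.09 mm²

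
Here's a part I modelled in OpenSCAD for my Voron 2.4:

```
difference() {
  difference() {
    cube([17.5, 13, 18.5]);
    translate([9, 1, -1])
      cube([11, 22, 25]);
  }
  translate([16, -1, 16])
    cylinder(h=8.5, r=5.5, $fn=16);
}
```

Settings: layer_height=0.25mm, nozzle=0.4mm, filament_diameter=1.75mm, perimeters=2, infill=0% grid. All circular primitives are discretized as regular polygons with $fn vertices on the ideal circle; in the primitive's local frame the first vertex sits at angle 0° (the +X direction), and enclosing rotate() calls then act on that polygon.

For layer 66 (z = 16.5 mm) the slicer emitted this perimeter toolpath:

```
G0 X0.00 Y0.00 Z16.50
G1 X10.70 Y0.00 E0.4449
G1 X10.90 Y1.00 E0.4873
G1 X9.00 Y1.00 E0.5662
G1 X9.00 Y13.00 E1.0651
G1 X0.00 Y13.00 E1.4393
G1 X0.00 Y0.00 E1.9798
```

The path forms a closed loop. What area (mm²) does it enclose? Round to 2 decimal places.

Apply the shoelace formula to the sequence of (X, Y) vertices; enclosed area = 118.80 mm².

118.80 mm²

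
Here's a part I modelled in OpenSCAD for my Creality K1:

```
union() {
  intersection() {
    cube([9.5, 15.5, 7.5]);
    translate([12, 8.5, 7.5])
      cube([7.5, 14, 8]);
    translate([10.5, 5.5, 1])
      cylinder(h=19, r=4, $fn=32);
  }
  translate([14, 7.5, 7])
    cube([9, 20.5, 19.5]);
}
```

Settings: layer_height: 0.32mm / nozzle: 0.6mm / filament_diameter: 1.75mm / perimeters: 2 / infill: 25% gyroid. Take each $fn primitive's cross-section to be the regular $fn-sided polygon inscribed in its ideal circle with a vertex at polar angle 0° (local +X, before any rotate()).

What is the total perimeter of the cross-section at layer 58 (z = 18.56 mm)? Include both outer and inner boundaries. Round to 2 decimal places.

59.00 mm

At z = 18.56 mm: the cube does not reach this height (z outside [0, 7.5]); the cube at (12, 8.5) is not intersected at this z (z outside [7.5, 15.5]); the cylinder at (10.5, 5.5): section is a regular 32-gon, circumradius r=4 (perimeter = 2·32·4.000·sin(180°/32) = 25.09 mm); Taking the intersection: at least one operand is absent at this height, so nothing remains; the 9×20.5 cube at (14, 7.5) contributes its full rectangle (perimeter 59.00 mm); Taking the union: only the 9×20.5 cube at (14, 7.5) is present, so the union is just that shape — boundary = 59.00 mm. Overall, the cross-section is a single solid region. Total boundary length (outer) = 59.00 mm.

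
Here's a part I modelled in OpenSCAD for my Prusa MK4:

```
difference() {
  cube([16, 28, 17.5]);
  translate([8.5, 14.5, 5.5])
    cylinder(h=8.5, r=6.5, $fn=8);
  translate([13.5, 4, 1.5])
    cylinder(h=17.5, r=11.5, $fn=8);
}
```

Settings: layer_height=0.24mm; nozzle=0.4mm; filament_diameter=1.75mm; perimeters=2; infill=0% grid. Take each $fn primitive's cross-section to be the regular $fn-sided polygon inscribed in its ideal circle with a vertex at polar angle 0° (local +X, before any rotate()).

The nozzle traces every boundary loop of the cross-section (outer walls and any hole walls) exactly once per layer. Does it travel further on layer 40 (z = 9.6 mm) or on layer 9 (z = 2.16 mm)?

layer 40 (z = 9.6 mm)

Layer 40 (z = 9.6): the 16×28 cube contributes its full rectangle (perimeter 88.00 mm); the r=6.5 cylinder at (8.5, 14.5) contributes a regular 8-gon of circumradius 6.5 (perimeter = 2·8·6.500·sin(180°/8) = 39.80 mm); the cylinder at (13.5, 4): section is a regular 8-gon, circumradius r=11.5 (perimeter = 2·8·11.500·sin(180°/8) = 70.41 mm); After the difference (first − rest): starting from the 16×28 cube, the r=6.5 cylinder at (8.5, 14.5) lies wholly inside it (removes its full 119.50 mm² and its 39.80 mm outline becomes a hole wall); the r=11.5 cylinder at (13.5, 4) partially overlaps it — only the 128.60 mm² overlap (of its 374.06 mm²) is removed, clipping the outline — boundary = 97.87 mm. So its perimeter = 97.87 mm. Layer 9 (z = 2.16): the cube is present — its section is the full 16×28 rectangle (perimeter 88.00 mm); the cylinder at (8.5, 14.5) does not reach this height (z outside [5.5, 14]); the cylinder at (13.5, 4): section is a regular 8-gon, circumradius r=11.5 (perimeter = 2·8·11.500·sin(180°/8) = 70.41 mm); Subtracting the remaining from the first: starting from the 16×28 cube, the r=11.5 cylinder at (13.5, 4) partially overlaps it — only the 173.66 mm² overlap (of its 374.06 mm²) is removed, clipping the outline — boundary = 85.83 mm. So its perimeter = 85.83 mm. Layer 40 is larger (97.87 vs 85.83 mm).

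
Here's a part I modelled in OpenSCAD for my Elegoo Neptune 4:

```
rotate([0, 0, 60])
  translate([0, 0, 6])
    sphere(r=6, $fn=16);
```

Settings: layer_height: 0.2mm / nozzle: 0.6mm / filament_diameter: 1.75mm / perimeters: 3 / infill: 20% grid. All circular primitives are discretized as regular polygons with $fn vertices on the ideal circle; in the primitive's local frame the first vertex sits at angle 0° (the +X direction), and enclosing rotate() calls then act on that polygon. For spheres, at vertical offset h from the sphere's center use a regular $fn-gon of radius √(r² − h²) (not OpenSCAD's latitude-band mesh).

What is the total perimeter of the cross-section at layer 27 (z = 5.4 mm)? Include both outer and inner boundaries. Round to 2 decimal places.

37.27 mm

At z = 5.4 mm: the r=6 sphere contributes a regular 16-gon of circumradius √(6²−0.6²) = 5.970 (perimeter = 2·16·5.970·sin(180°/16) = 37.27 mm); (whole slice rotated 60° about Z — lengths, areas and connectivity unchanged). Overall, the cross-section is a single solid region. Total boundary length (outer) = 37.27 mm.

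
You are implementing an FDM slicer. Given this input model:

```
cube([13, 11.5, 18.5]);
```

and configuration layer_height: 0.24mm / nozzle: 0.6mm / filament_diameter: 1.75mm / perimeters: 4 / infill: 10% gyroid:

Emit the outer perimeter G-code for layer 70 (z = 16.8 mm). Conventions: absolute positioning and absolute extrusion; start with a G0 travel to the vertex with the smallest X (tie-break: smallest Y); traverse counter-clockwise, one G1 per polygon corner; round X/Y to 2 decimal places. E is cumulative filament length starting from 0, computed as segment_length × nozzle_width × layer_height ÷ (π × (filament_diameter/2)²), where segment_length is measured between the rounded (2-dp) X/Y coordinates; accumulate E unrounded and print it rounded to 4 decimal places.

At z = 16.8 mm: the cube is present — its section is the full 13×11.5 rectangle. The outline is a single polygon with 4 vertices. Extrusion per mm of travel: 0.6 × 0.24 / (π × 0.875²) = 0.059868. Accumulating E over each segment gives final E = 2.9335.

G0 X0.00 Y0.00 Z16.80
G1 X13.00 Y0.00 E0.7783
G1 X13.00 Y11.50 E1.4668
G1 X0.00 Y11.50 E2.2451
G1 X0.00 Y0.00 E2.9335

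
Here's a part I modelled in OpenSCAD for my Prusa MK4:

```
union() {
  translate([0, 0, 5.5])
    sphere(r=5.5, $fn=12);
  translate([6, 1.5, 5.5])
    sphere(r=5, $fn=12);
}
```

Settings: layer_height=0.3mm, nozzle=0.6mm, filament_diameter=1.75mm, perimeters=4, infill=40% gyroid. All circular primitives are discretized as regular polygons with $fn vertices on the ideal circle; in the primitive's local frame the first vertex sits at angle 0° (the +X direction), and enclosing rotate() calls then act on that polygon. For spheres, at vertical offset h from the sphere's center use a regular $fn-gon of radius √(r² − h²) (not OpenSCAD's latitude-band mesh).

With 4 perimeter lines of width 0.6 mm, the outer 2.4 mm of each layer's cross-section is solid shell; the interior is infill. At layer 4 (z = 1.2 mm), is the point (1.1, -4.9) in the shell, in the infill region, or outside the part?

At z = 1.2 mm: the r=5.5 sphere contributes a regular 12-gon of circumradius √(5.5²−4.3²) = 3.429; the r=5 sphere at (6, 1.5) contributes a regular 12-gon of circumradius √(5²−4.3²) = 2.551; Merging all regions: the 2 present regions are separate (no shared area or edge), so areas and boundary lengths simply add and each stays a separate island — 2 connected regions. Overall, the cross-section has 2 separate islands. The nearest boundary edge runs (1.71, -2.97)→(-0.00, -3.43); distance from the point to it = 1.71 mm. The point is not inside any of the regions above, so it lies outside the cross-section (1.71 mm from the nearest boundary).

outside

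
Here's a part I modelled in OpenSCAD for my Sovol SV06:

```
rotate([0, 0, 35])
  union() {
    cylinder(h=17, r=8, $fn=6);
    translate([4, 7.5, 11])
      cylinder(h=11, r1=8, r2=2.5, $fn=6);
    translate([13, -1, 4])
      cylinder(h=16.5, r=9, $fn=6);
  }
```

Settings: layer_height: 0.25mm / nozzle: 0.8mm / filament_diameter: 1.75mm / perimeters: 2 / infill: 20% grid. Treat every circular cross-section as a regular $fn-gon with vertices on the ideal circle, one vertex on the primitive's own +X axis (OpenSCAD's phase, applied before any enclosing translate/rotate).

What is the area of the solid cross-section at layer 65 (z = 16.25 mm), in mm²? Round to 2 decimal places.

At z = 16.25 mm: the cylinder: section is a regular 6-gon, circumradius r=8 (area = (6/2)·8.000²·sin(360°/6) = 166.28 mm²); the cone at (4, 7.5) contributes a regular 6-gon of circumradius 5.375 (interpolated between r1=8 and r2=2.5 at t=0.477) (area = (6/2)·5.375²·sin(360°/6) = 75.06 mm²); the cylinder at (13, -1): section is a regular 6-gon, circumradius r=9 (area = (6/2)·9.000²·sin(360°/6) = 210.44 mm²); Taking the union: the regions partially overlap — summed areas 451.78 mm² minus the doubly-counted overlap 36.00 mm² gives 415.78 mm² — area = 415.78 mm²; (whole slice rotated 35° about Z — lengths, areas and connectivity unchanged). Overall, the cross-section is a single solid region. Net area = 415.78 mm².

415.78 mm²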